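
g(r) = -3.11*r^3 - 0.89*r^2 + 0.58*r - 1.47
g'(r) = -9.33*r^2 - 1.78*r + 0.58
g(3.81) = -184.18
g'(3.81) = -141.64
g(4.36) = -273.62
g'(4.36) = -184.54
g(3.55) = -149.77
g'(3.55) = -123.32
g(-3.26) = 94.93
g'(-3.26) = -92.77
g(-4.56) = 272.27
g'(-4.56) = -185.31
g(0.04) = -1.45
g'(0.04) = 0.49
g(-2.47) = 38.53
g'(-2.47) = -51.94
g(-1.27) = 2.73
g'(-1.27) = -12.21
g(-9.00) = 2188.41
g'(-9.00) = -739.13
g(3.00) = -91.71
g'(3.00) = -88.73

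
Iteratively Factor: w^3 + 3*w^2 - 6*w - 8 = (w + 4)*(w^2 - w - 2) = (w + 1)*(w + 4)*(w - 2)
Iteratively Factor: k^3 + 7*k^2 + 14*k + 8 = (k + 1)*(k^2 + 6*k + 8) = (k + 1)*(k + 4)*(k + 2)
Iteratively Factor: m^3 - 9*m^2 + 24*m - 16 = (m - 4)*(m^2 - 5*m + 4) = (m - 4)^2*(m - 1)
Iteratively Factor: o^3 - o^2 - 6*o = (o - 3)*(o^2 + 2*o) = (o - 3)*(o + 2)*(o)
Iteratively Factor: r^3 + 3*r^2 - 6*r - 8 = (r + 4)*(r^2 - r - 2) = (r - 2)*(r + 4)*(r + 1)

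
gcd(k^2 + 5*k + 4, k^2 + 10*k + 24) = k + 4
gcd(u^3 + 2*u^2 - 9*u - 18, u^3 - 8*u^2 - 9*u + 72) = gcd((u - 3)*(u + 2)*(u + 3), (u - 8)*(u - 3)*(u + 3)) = u^2 - 9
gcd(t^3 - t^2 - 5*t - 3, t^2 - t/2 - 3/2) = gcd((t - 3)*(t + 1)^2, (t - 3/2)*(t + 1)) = t + 1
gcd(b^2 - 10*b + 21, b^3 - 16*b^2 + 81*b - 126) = b^2 - 10*b + 21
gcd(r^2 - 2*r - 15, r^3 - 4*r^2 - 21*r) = r + 3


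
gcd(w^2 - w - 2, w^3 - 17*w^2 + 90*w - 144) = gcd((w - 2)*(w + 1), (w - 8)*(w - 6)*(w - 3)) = 1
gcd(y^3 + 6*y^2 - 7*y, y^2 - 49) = y + 7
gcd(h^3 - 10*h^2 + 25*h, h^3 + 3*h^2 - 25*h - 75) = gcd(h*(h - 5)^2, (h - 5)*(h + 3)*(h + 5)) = h - 5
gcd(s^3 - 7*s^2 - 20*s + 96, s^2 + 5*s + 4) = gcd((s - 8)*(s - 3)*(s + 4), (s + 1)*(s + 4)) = s + 4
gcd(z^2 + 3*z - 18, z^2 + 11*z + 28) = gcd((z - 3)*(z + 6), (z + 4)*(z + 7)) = 1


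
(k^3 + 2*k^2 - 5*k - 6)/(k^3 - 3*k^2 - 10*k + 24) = (k + 1)/(k - 4)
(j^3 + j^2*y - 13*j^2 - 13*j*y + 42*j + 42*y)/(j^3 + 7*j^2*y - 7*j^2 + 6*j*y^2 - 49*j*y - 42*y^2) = (j - 6)/(j + 6*y)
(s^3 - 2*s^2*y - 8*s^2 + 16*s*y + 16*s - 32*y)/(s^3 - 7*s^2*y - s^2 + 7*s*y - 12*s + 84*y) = (-s^2 + 2*s*y + 4*s - 8*y)/(-s^2 + 7*s*y - 3*s + 21*y)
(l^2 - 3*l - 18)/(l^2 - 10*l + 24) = (l + 3)/(l - 4)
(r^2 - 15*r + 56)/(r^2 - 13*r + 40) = (r - 7)/(r - 5)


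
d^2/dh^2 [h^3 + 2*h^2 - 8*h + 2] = 6*h + 4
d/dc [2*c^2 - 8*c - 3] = 4*c - 8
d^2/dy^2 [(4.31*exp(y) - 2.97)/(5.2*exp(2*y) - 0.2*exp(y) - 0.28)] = (116.5424*exp(4*y) - 316.7528*exp(3*y) + 46.91856*exp(2*y) - 17.65744*exp(y) + 0.504224)*exp(y)/(140.608*exp(6*y) - 16.224*exp(5*y) - 22.0896*exp(4*y) + 1.7392*exp(3*y) + 1.18944*exp(2*y) - 0.04704*exp(y) - 0.021952)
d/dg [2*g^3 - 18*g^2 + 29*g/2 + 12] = 6*g^2 - 36*g + 29/2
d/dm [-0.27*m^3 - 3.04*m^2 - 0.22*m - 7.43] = -0.81*m^2 - 6.08*m - 0.22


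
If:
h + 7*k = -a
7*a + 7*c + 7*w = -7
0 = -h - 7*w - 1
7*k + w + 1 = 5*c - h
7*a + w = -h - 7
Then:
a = -12/11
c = 4/11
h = 10/11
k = 2/77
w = -3/11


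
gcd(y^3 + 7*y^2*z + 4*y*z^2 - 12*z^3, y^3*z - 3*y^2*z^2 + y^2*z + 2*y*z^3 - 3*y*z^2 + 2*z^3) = y - z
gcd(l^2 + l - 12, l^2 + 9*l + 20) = l + 4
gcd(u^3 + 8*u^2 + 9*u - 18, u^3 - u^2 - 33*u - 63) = u + 3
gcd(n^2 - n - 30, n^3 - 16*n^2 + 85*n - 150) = n - 6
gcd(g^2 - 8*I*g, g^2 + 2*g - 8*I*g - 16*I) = g - 8*I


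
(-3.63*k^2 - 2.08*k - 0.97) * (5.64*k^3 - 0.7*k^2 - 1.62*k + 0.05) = -20.4732*k^5 - 9.1902*k^4 + 1.8658*k^3 + 3.8671*k^2 + 1.4674*k - 0.0485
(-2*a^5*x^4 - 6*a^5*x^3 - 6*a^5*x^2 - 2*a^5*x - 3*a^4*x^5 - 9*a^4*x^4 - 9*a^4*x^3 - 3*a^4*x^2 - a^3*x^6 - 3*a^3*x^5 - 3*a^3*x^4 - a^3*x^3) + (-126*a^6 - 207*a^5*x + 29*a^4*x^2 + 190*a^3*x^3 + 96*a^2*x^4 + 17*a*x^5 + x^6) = -126*a^6 - 2*a^5*x^4 - 6*a^5*x^3 - 6*a^5*x^2 - 209*a^5*x - 3*a^4*x^5 - 9*a^4*x^4 - 9*a^4*x^3 + 26*a^4*x^2 - a^3*x^6 - 3*a^3*x^5 - 3*a^3*x^4 + 189*a^3*x^3 + 96*a^2*x^4 + 17*a*x^5 + x^6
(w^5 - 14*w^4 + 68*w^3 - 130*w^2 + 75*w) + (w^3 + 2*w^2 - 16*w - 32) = w^5 - 14*w^4 + 69*w^3 - 128*w^2 + 59*w - 32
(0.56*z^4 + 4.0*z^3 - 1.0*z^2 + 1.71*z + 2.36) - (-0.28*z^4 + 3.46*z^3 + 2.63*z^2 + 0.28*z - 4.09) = 0.84*z^4 + 0.54*z^3 - 3.63*z^2 + 1.43*z + 6.45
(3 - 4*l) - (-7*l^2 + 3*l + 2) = 7*l^2 - 7*l + 1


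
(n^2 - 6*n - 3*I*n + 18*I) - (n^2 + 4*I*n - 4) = -6*n - 7*I*n + 4 + 18*I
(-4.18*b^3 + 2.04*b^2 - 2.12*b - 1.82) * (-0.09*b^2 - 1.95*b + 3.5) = 0.3762*b^5 + 7.9674*b^4 - 18.4172*b^3 + 11.4378*b^2 - 3.871*b - 6.37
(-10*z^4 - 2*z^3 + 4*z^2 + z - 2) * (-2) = 20*z^4 + 4*z^3 - 8*z^2 - 2*z + 4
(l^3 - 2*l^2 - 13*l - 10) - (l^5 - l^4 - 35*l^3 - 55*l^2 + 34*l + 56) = -l^5 + l^4 + 36*l^3 + 53*l^2 - 47*l - 66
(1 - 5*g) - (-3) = 4 - 5*g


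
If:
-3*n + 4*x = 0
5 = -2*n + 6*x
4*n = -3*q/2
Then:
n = 2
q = -16/3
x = 3/2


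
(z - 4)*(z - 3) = z^2 - 7*z + 12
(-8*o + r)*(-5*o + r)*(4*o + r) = 160*o^3 - 12*o^2*r - 9*o*r^2 + r^3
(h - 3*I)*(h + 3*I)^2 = h^3 + 3*I*h^2 + 9*h + 27*I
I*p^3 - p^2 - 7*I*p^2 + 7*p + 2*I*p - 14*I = (p - 7)*(p + 2*I)*(I*p + 1)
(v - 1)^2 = v^2 - 2*v + 1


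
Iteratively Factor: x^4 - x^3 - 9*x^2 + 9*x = (x - 3)*(x^3 + 2*x^2 - 3*x) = x*(x - 3)*(x^2 + 2*x - 3) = x*(x - 3)*(x - 1)*(x + 3)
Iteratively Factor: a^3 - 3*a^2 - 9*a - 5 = (a - 5)*(a^2 + 2*a + 1) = (a - 5)*(a + 1)*(a + 1)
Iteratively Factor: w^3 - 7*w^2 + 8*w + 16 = (w - 4)*(w^2 - 3*w - 4) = (w - 4)*(w + 1)*(w - 4)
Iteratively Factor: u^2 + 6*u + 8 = (u + 4)*(u + 2)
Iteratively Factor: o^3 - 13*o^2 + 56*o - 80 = (o - 4)*(o^2 - 9*o + 20) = (o - 5)*(o - 4)*(o - 4)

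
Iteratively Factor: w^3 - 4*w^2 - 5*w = (w + 1)*(w^2 - 5*w) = (w - 5)*(w + 1)*(w)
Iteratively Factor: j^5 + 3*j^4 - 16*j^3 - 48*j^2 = (j + 4)*(j^4 - j^3 - 12*j^2) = (j + 3)*(j + 4)*(j^3 - 4*j^2) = (j - 4)*(j + 3)*(j + 4)*(j^2) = j*(j - 4)*(j + 3)*(j + 4)*(j)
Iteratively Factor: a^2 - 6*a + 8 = (a - 4)*(a - 2)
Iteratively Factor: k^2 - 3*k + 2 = (k - 1)*(k - 2)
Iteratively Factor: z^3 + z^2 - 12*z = (z + 4)*(z^2 - 3*z) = z*(z + 4)*(z - 3)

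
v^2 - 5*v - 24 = (v - 8)*(v + 3)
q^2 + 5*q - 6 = (q - 1)*(q + 6)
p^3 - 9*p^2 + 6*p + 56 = (p - 7)*(p - 4)*(p + 2)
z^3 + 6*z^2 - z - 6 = (z - 1)*(z + 1)*(z + 6)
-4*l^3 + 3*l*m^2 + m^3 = (-l + m)*(2*l + m)^2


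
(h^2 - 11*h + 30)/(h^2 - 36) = (h - 5)/(h + 6)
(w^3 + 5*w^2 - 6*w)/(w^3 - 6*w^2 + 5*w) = (w + 6)/(w - 5)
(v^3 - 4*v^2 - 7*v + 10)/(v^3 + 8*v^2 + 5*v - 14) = (v - 5)/(v + 7)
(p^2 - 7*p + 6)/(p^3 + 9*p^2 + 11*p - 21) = (p - 6)/(p^2 + 10*p + 21)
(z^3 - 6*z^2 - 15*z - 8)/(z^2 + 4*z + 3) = (z^2 - 7*z - 8)/(z + 3)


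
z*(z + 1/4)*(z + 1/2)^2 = z^4 + 5*z^3/4 + z^2/2 + z/16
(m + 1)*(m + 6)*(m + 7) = m^3 + 14*m^2 + 55*m + 42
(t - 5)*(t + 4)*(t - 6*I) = t^3 - t^2 - 6*I*t^2 - 20*t + 6*I*t + 120*I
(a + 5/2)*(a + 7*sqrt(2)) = a^2 + 5*a/2 + 7*sqrt(2)*a + 35*sqrt(2)/2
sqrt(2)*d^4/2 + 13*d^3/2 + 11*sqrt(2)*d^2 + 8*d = d*(d + 2*sqrt(2))*(d + 4*sqrt(2))*(sqrt(2)*d/2 + 1/2)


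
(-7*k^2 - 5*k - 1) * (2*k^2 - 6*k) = -14*k^4 + 32*k^3 + 28*k^2 + 6*k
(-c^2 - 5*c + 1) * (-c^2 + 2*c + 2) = c^4 + 3*c^3 - 13*c^2 - 8*c + 2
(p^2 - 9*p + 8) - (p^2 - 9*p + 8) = 0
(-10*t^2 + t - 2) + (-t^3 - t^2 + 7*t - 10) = -t^3 - 11*t^2 + 8*t - 12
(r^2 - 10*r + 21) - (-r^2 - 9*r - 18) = 2*r^2 - r + 39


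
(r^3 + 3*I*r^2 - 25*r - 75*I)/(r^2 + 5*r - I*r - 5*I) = (r^2 + r*(-5 + 3*I) - 15*I)/(r - I)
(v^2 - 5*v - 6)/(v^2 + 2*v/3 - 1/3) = 3*(v - 6)/(3*v - 1)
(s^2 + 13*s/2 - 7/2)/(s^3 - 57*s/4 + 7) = 2*(s + 7)/(2*s^2 + s - 28)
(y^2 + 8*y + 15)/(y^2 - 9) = (y + 5)/(y - 3)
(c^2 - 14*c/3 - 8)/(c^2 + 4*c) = (c^2 - 14*c/3 - 8)/(c*(c + 4))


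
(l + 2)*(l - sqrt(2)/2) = l^2 - sqrt(2)*l/2 + 2*l - sqrt(2)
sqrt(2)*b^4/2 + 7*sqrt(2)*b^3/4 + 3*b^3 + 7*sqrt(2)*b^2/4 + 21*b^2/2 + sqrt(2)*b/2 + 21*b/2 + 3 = (b + 1/2)*(b + 2)*(b + 3*sqrt(2))*(sqrt(2)*b/2 + sqrt(2)/2)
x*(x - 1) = x^2 - x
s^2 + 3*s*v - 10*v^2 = (s - 2*v)*(s + 5*v)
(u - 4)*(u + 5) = u^2 + u - 20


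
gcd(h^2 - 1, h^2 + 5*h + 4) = h + 1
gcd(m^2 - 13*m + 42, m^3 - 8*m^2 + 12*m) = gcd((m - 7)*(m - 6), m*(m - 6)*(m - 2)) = m - 6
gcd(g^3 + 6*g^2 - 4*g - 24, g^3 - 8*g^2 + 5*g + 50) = g + 2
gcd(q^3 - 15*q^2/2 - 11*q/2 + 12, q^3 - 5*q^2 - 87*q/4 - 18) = q^2 - 13*q/2 - 12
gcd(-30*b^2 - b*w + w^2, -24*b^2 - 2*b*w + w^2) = -6*b + w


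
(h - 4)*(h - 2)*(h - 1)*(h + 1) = h^4 - 6*h^3 + 7*h^2 + 6*h - 8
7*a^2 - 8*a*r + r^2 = (-7*a + r)*(-a + r)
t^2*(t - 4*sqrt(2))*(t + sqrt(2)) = t^4 - 3*sqrt(2)*t^3 - 8*t^2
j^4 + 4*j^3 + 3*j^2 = j^2*(j + 1)*(j + 3)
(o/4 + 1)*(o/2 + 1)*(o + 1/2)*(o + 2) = o^4/8 + 17*o^3/16 + 3*o^2 + 13*o/4 + 1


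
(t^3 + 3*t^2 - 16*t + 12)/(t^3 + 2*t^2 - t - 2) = (t^2 + 4*t - 12)/(t^2 + 3*t + 2)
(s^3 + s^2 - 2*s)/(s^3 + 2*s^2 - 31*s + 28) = s*(s + 2)/(s^2 + 3*s - 28)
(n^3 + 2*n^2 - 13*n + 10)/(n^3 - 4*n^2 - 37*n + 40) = (n - 2)/(n - 8)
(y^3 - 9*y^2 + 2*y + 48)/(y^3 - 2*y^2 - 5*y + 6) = (y - 8)/(y - 1)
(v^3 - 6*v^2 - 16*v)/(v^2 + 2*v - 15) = v*(v^2 - 6*v - 16)/(v^2 + 2*v - 15)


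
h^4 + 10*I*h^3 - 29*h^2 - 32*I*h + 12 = (h + I)^2*(h + 2*I)*(h + 6*I)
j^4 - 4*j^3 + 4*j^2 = j^2*(j - 2)^2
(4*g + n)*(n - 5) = 4*g*n - 20*g + n^2 - 5*n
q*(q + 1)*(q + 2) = q^3 + 3*q^2 + 2*q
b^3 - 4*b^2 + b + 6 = (b - 3)*(b - 2)*(b + 1)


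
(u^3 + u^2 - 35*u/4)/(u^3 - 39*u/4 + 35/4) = u/(u - 1)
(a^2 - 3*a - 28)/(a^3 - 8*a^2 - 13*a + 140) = 1/(a - 5)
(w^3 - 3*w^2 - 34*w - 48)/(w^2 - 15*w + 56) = (w^2 + 5*w + 6)/(w - 7)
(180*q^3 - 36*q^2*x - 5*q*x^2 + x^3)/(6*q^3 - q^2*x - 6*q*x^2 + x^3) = (-30*q^2 + q*x + x^2)/(-q^2 + x^2)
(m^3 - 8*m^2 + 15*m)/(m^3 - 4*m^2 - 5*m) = (m - 3)/(m + 1)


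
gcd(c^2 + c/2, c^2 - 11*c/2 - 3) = c + 1/2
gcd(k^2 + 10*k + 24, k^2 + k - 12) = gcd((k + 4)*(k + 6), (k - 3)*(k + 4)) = k + 4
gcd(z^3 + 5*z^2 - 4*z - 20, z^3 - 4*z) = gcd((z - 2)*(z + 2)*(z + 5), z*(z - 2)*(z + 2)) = z^2 - 4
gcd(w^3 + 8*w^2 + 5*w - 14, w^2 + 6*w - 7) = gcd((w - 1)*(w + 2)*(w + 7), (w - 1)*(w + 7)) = w^2 + 6*w - 7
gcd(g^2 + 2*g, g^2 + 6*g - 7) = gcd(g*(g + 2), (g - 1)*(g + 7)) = 1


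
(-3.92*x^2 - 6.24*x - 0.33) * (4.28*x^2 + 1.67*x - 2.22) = -16.7776*x^4 - 33.2536*x^3 - 3.1308*x^2 + 13.3017*x + 0.7326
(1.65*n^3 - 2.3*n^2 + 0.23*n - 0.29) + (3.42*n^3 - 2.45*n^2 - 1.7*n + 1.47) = 5.07*n^3 - 4.75*n^2 - 1.47*n + 1.18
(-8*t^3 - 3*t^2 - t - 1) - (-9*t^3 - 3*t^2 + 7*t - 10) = t^3 - 8*t + 9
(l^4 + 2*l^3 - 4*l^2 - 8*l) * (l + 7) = l^5 + 9*l^4 + 10*l^3 - 36*l^2 - 56*l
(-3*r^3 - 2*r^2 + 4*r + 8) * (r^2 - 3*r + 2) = -3*r^5 + 7*r^4 + 4*r^3 - 8*r^2 - 16*r + 16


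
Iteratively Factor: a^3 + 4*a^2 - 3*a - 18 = (a + 3)*(a^2 + a - 6) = (a - 2)*(a + 3)*(a + 3)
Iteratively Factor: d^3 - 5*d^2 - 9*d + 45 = (d - 3)*(d^2 - 2*d - 15) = (d - 3)*(d + 3)*(d - 5)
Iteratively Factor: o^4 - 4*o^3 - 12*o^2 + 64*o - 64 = (o - 2)*(o^3 - 2*o^2 - 16*o + 32) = (o - 2)^2*(o^2 - 16) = (o - 2)^2*(o + 4)*(o - 4)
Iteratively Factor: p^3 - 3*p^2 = (p - 3)*(p^2) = p*(p - 3)*(p)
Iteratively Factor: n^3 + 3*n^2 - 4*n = (n - 1)*(n^2 + 4*n) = n*(n - 1)*(n + 4)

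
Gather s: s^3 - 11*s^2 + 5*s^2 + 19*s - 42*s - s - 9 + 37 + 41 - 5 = s^3 - 6*s^2 - 24*s + 64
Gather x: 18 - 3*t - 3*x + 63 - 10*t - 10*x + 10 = -13*t - 13*x + 91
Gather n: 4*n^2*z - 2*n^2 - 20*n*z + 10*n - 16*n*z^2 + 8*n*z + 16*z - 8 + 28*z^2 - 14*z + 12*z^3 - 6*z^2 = n^2*(4*z - 2) + n*(-16*z^2 - 12*z + 10) + 12*z^3 + 22*z^2 + 2*z - 8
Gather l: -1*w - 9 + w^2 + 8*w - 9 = w^2 + 7*w - 18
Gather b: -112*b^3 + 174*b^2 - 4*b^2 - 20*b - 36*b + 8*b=-112*b^3 + 170*b^2 - 48*b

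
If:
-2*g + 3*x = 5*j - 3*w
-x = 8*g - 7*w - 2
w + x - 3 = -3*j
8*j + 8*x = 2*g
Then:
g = 205/114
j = 22/57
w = 811/456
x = 29/456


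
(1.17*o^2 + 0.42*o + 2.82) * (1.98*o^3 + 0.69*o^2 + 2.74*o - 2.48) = 2.3166*o^5 + 1.6389*o^4 + 9.0792*o^3 + 0.195*o^2 + 6.6852*o - 6.9936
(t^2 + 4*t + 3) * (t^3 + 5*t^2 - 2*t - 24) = t^5 + 9*t^4 + 21*t^3 - 17*t^2 - 102*t - 72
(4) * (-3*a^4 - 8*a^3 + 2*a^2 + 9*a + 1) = -12*a^4 - 32*a^3 + 8*a^2 + 36*a + 4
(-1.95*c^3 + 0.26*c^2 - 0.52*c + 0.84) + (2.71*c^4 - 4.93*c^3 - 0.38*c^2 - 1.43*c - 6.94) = 2.71*c^4 - 6.88*c^3 - 0.12*c^2 - 1.95*c - 6.1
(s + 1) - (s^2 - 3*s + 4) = -s^2 + 4*s - 3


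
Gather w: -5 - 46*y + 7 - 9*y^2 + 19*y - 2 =-9*y^2 - 27*y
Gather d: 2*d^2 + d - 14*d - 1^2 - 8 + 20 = 2*d^2 - 13*d + 11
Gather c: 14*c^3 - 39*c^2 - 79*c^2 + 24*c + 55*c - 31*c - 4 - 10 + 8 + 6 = 14*c^3 - 118*c^2 + 48*c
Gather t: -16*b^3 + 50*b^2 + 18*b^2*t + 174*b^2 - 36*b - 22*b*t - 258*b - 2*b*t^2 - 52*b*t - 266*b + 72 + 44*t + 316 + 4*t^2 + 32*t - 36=-16*b^3 + 224*b^2 - 560*b + t^2*(4 - 2*b) + t*(18*b^2 - 74*b + 76) + 352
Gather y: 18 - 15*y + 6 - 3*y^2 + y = -3*y^2 - 14*y + 24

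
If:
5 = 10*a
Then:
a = 1/2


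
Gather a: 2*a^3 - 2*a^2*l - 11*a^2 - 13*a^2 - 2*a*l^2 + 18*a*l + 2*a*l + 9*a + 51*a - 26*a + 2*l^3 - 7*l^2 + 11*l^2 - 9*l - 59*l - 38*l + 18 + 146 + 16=2*a^3 + a^2*(-2*l - 24) + a*(-2*l^2 + 20*l + 34) + 2*l^3 + 4*l^2 - 106*l + 180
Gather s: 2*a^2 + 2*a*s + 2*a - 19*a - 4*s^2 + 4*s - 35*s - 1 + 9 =2*a^2 - 17*a - 4*s^2 + s*(2*a - 31) + 8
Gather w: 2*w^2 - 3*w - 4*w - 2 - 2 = 2*w^2 - 7*w - 4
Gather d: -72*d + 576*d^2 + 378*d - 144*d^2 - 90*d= 432*d^2 + 216*d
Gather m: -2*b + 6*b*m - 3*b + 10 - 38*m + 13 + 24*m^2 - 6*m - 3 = -5*b + 24*m^2 + m*(6*b - 44) + 20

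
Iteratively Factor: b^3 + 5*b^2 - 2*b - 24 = (b + 4)*(b^2 + b - 6) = (b - 2)*(b + 4)*(b + 3)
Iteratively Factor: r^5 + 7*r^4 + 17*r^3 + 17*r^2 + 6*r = (r + 1)*(r^4 + 6*r^3 + 11*r^2 + 6*r) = (r + 1)^2*(r^3 + 5*r^2 + 6*r) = (r + 1)^2*(r + 2)*(r^2 + 3*r) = r*(r + 1)^2*(r + 2)*(r + 3)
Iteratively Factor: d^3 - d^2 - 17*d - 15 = (d - 5)*(d^2 + 4*d + 3) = (d - 5)*(d + 3)*(d + 1)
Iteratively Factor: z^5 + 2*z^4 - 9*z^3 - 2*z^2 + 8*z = (z)*(z^4 + 2*z^3 - 9*z^2 - 2*z + 8) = z*(z + 1)*(z^3 + z^2 - 10*z + 8) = z*(z - 1)*(z + 1)*(z^2 + 2*z - 8) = z*(z - 2)*(z - 1)*(z + 1)*(z + 4)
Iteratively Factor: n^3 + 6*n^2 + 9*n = (n + 3)*(n^2 + 3*n) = (n + 3)^2*(n)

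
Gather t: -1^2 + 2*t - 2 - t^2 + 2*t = -t^2 + 4*t - 3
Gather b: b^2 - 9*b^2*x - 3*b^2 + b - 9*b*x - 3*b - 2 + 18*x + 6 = b^2*(-9*x - 2) + b*(-9*x - 2) + 18*x + 4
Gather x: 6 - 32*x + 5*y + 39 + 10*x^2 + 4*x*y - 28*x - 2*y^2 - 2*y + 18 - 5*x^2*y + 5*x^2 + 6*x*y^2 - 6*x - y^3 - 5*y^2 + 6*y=x^2*(15 - 5*y) + x*(6*y^2 + 4*y - 66) - y^3 - 7*y^2 + 9*y + 63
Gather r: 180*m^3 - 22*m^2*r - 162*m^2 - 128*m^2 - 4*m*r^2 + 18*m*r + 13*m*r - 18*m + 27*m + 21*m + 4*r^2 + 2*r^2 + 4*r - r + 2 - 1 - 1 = 180*m^3 - 290*m^2 + 30*m + r^2*(6 - 4*m) + r*(-22*m^2 + 31*m + 3)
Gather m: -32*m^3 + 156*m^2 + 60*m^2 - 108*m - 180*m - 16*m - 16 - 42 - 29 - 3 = -32*m^3 + 216*m^2 - 304*m - 90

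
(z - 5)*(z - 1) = z^2 - 6*z + 5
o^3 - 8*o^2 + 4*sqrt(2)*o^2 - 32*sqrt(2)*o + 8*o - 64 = (o - 8)*(o + 2*sqrt(2))^2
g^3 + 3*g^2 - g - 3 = (g - 1)*(g + 1)*(g + 3)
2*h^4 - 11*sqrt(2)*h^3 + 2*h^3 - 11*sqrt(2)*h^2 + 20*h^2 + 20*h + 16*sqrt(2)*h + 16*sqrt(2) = (h - 4*sqrt(2))*(h - 2*sqrt(2))*(sqrt(2)*h + 1)*(sqrt(2)*h + sqrt(2))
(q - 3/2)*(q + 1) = q^2 - q/2 - 3/2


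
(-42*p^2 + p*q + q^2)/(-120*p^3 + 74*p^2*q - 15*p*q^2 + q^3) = (7*p + q)/(20*p^2 - 9*p*q + q^2)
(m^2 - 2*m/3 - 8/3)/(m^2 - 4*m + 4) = (m + 4/3)/(m - 2)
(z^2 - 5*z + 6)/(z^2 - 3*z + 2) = (z - 3)/(z - 1)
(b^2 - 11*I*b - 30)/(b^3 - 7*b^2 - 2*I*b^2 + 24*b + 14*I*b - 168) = (b - 5*I)/(b^2 + b*(-7 + 4*I) - 28*I)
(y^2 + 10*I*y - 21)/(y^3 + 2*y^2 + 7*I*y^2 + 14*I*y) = (y + 3*I)/(y*(y + 2))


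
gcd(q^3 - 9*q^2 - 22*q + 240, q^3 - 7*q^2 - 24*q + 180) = q^2 - q - 30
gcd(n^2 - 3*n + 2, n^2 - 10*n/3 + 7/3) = n - 1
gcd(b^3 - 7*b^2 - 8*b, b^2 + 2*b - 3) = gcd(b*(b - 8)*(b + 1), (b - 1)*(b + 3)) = 1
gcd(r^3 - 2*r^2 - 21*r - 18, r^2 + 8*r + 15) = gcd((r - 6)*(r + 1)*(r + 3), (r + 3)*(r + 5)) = r + 3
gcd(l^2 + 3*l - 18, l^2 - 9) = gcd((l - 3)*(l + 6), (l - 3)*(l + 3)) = l - 3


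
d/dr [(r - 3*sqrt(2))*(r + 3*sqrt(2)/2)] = 2*r - 3*sqrt(2)/2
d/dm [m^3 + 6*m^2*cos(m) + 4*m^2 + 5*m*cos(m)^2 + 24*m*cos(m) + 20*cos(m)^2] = -6*m^2*sin(m) + 3*m^2 - 24*m*sin(m) - 5*m*sin(2*m) + 12*m*cos(m) + 8*m - 20*sin(2*m) + 5*cos(m)^2 + 24*cos(m)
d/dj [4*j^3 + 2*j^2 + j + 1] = 12*j^2 + 4*j + 1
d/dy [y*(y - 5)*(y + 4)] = 3*y^2 - 2*y - 20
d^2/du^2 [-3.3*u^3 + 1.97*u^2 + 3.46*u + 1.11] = 3.94 - 19.8*u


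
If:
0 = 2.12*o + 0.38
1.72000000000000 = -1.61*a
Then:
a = -1.07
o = -0.18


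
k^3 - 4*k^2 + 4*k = k*(k - 2)^2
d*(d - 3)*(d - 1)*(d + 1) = d^4 - 3*d^3 - d^2 + 3*d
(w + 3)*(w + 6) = w^2 + 9*w + 18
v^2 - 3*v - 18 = (v - 6)*(v + 3)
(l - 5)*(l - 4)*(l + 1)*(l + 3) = l^4 - 5*l^3 - 13*l^2 + 53*l + 60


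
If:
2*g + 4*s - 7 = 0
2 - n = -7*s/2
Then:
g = 7/2 - 2*s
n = 7*s/2 + 2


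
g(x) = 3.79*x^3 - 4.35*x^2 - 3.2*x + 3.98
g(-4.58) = -436.72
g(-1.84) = -28.47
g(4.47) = 241.26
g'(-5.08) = 334.41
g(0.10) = 3.62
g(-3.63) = -223.01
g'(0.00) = -3.20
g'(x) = 11.37*x^2 - 8.7*x - 3.2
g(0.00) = 3.98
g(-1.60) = -17.56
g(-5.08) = -588.88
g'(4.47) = 185.09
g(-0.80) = 1.82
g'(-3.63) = 178.20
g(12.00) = 5888.30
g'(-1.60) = 39.83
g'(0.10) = -3.96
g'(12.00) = 1529.68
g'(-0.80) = 11.04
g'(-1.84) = 51.30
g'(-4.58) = 275.15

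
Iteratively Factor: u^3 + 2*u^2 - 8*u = (u)*(u^2 + 2*u - 8) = u*(u - 2)*(u + 4)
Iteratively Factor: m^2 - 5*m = (m - 5)*(m)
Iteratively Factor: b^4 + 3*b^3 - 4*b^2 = (b - 1)*(b^3 + 4*b^2) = b*(b - 1)*(b^2 + 4*b) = b*(b - 1)*(b + 4)*(b)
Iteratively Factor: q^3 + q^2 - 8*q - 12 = (q + 2)*(q^2 - q - 6) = (q + 2)^2*(q - 3)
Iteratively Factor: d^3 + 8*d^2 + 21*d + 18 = (d + 2)*(d^2 + 6*d + 9) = (d + 2)*(d + 3)*(d + 3)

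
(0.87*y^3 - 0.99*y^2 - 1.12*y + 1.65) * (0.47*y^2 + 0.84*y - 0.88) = 0.4089*y^5 + 0.2655*y^4 - 2.1236*y^3 + 0.7059*y^2 + 2.3716*y - 1.452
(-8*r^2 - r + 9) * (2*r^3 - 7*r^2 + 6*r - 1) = -16*r^5 + 54*r^4 - 23*r^3 - 61*r^2 + 55*r - 9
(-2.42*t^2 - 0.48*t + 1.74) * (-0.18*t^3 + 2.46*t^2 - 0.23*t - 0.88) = 0.4356*t^5 - 5.8668*t^4 - 0.9374*t^3 + 6.5204*t^2 + 0.0222*t - 1.5312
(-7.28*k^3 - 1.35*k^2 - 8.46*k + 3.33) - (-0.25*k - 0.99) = -7.28*k^3 - 1.35*k^2 - 8.21*k + 4.32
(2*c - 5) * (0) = 0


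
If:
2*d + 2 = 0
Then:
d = -1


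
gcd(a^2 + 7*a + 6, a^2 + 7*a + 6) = a^2 + 7*a + 6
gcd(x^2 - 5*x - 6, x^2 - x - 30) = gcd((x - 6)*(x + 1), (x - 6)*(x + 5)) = x - 6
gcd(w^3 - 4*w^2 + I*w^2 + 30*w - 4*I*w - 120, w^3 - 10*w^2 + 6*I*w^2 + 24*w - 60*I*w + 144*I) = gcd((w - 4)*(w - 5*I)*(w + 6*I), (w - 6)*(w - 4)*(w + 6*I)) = w^2 + w*(-4 + 6*I) - 24*I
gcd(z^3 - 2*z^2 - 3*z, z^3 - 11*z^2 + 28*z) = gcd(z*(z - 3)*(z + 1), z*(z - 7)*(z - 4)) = z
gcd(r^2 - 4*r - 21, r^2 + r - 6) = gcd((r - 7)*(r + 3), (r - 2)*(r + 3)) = r + 3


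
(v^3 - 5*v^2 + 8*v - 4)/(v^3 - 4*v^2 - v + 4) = (v^2 - 4*v + 4)/(v^2 - 3*v - 4)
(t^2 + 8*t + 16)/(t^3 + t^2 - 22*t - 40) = (t + 4)/(t^2 - 3*t - 10)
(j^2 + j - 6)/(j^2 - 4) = (j + 3)/(j + 2)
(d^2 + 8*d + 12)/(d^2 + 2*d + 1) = (d^2 + 8*d + 12)/(d^2 + 2*d + 1)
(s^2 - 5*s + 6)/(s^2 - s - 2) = (s - 3)/(s + 1)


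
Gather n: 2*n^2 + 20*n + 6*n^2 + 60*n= 8*n^2 + 80*n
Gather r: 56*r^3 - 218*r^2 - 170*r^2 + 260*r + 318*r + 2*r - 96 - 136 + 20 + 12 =56*r^3 - 388*r^2 + 580*r - 200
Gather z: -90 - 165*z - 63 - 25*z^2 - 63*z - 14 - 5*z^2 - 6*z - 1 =-30*z^2 - 234*z - 168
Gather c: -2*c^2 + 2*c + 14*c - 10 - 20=-2*c^2 + 16*c - 30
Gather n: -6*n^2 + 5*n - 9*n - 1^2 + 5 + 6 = -6*n^2 - 4*n + 10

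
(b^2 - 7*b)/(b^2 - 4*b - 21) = b/(b + 3)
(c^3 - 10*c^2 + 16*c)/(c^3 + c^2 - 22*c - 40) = c*(c^2 - 10*c + 16)/(c^3 + c^2 - 22*c - 40)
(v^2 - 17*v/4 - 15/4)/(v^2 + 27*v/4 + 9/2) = (v - 5)/(v + 6)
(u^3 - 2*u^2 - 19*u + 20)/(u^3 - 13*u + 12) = (u - 5)/(u - 3)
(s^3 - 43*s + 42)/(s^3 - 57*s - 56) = (-s^3 + 43*s - 42)/(-s^3 + 57*s + 56)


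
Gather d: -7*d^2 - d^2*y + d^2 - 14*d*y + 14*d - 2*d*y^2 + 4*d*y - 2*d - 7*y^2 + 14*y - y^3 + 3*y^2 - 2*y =d^2*(-y - 6) + d*(-2*y^2 - 10*y + 12) - y^3 - 4*y^2 + 12*y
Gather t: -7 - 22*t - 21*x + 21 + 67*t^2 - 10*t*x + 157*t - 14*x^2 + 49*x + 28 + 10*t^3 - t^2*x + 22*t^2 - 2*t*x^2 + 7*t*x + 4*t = 10*t^3 + t^2*(89 - x) + t*(-2*x^2 - 3*x + 139) - 14*x^2 + 28*x + 42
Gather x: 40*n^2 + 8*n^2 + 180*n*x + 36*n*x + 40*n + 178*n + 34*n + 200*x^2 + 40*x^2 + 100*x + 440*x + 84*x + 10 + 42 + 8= 48*n^2 + 252*n + 240*x^2 + x*(216*n + 624) + 60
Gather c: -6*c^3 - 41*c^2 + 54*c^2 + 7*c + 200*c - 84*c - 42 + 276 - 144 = -6*c^3 + 13*c^2 + 123*c + 90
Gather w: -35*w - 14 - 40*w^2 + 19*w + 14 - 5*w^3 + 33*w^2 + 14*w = -5*w^3 - 7*w^2 - 2*w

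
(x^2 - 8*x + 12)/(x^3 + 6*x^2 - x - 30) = (x - 6)/(x^2 + 8*x + 15)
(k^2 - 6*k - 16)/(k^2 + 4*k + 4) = (k - 8)/(k + 2)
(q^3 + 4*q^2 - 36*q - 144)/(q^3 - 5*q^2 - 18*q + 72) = (q + 6)/(q - 3)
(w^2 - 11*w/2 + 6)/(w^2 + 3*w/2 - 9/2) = (w - 4)/(w + 3)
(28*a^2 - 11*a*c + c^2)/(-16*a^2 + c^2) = (-7*a + c)/(4*a + c)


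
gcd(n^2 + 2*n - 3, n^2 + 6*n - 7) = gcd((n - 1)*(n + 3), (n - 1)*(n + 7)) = n - 1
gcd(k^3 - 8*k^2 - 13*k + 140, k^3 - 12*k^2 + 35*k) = k^2 - 12*k + 35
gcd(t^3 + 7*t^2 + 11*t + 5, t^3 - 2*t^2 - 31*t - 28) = t + 1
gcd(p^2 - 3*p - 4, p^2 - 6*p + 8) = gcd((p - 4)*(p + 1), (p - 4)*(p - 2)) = p - 4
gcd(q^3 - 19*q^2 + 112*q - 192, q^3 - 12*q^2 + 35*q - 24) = q^2 - 11*q + 24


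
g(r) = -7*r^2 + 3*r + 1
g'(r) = 3 - 14*r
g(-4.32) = -142.60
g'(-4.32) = 63.48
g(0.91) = -2.07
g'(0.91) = -9.74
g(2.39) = -31.81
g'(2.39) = -30.46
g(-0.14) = 0.44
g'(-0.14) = 4.96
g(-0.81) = -6.02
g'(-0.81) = 14.34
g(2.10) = -23.57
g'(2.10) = -26.40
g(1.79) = -16.06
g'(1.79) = -22.06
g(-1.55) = -20.47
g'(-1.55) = 24.70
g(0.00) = 1.00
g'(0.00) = 3.00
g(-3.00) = -71.00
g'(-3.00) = 45.00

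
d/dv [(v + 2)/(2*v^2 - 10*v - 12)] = (v^2 - 5*v - (v + 2)*(2*v - 5) - 6)/(2*(-v^2 + 5*v + 6)^2)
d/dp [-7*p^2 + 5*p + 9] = 5 - 14*p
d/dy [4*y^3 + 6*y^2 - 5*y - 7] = 12*y^2 + 12*y - 5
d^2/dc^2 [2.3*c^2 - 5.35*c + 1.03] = 4.60000000000000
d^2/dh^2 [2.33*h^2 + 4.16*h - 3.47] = 4.66000000000000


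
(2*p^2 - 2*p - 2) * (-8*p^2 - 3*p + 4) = -16*p^4 + 10*p^3 + 30*p^2 - 2*p - 8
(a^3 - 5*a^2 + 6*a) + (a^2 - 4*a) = a^3 - 4*a^2 + 2*a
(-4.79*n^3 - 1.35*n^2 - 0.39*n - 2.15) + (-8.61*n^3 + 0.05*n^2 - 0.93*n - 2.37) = -13.4*n^3 - 1.3*n^2 - 1.32*n - 4.52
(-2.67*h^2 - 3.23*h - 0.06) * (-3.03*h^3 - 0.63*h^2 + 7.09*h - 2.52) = 8.0901*h^5 + 11.469*h^4 - 16.7136*h^3 - 16.1345*h^2 + 7.7142*h + 0.1512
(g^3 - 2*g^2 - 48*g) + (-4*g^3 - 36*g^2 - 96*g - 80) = -3*g^3 - 38*g^2 - 144*g - 80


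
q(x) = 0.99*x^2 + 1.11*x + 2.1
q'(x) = 1.98*x + 1.11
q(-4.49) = 17.07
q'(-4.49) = -7.78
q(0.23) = 2.41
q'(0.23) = 1.57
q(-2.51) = 5.55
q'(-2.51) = -3.86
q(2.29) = 9.83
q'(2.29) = 5.64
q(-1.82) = 3.36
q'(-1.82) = -2.49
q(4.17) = 23.94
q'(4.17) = 9.37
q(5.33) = 36.14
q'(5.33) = 11.66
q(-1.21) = 2.21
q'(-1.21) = -1.29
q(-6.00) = 31.08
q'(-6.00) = -10.77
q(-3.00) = 7.68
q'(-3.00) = -4.83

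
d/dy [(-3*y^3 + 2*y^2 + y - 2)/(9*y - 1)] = (-54*y^3 + 27*y^2 - 4*y + 17)/(81*y^2 - 18*y + 1)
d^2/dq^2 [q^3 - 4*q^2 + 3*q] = 6*q - 8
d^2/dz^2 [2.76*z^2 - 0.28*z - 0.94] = 5.52000000000000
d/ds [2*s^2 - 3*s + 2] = 4*s - 3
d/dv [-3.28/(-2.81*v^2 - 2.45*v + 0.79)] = (-18.4336*v - 8.036)/(2.81*v^2 + 2.45*v - 0.79)^2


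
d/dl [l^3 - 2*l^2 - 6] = l*(3*l - 4)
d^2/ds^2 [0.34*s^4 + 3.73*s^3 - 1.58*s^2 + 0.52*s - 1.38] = 4.08*s^2 + 22.38*s - 3.16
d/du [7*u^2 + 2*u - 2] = 14*u + 2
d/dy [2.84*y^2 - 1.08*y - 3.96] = 5.68*y - 1.08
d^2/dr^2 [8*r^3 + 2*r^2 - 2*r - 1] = 48*r + 4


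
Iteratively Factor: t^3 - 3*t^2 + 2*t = (t - 1)*(t^2 - 2*t) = (t - 2)*(t - 1)*(t)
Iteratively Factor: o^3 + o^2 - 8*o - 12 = (o + 2)*(o^2 - o - 6) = (o - 3)*(o + 2)*(o + 2)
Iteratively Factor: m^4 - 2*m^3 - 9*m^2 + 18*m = (m - 3)*(m^3 + m^2 - 6*m) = (m - 3)*(m + 3)*(m^2 - 2*m) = m*(m - 3)*(m + 3)*(m - 2)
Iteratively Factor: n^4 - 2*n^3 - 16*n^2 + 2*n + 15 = (n + 3)*(n^3 - 5*n^2 - n + 5) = (n - 1)*(n + 3)*(n^2 - 4*n - 5) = (n - 5)*(n - 1)*(n + 3)*(n + 1)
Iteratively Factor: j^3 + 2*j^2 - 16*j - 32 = (j + 2)*(j^2 - 16) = (j - 4)*(j + 2)*(j + 4)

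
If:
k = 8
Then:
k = 8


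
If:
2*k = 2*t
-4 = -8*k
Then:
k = 1/2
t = 1/2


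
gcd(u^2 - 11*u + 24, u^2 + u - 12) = u - 3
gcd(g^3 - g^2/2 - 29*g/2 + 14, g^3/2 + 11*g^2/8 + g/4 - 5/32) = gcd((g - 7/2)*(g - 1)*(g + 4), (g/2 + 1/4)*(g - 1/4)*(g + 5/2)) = 1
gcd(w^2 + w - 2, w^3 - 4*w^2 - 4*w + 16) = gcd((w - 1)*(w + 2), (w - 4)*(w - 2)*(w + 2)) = w + 2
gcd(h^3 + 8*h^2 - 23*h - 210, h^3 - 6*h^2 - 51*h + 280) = h^2 + 2*h - 35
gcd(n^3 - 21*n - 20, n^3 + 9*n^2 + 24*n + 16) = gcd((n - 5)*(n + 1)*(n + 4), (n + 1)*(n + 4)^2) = n^2 + 5*n + 4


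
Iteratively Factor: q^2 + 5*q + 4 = (q + 1)*(q + 4)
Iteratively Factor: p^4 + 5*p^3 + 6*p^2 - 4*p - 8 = (p - 1)*(p^3 + 6*p^2 + 12*p + 8) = (p - 1)*(p + 2)*(p^2 + 4*p + 4) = (p - 1)*(p + 2)^2*(p + 2)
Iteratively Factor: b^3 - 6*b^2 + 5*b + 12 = (b - 4)*(b^2 - 2*b - 3) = (b - 4)*(b + 1)*(b - 3)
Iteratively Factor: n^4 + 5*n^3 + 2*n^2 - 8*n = (n)*(n^3 + 5*n^2 + 2*n - 8) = n*(n - 1)*(n^2 + 6*n + 8) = n*(n - 1)*(n + 4)*(n + 2)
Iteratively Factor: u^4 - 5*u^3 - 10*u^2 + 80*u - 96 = (u - 3)*(u^3 - 2*u^2 - 16*u + 32) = (u - 3)*(u + 4)*(u^2 - 6*u + 8) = (u - 3)*(u - 2)*(u + 4)*(u - 4)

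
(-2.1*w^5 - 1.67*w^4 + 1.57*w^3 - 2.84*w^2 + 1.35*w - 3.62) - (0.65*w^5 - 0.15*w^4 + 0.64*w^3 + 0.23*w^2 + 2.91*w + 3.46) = -2.75*w^5 - 1.52*w^4 + 0.93*w^3 - 3.07*w^2 - 1.56*w - 7.08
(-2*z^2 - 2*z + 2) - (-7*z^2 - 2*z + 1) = 5*z^2 + 1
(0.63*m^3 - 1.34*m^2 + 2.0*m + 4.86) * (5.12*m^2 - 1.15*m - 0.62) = 3.2256*m^5 - 7.5853*m^4 + 11.3904*m^3 + 23.414*m^2 - 6.829*m - 3.0132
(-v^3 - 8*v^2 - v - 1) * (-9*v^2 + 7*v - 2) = 9*v^5 + 65*v^4 - 45*v^3 + 18*v^2 - 5*v + 2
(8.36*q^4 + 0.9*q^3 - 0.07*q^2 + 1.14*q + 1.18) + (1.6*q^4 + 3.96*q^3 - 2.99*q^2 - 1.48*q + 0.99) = 9.96*q^4 + 4.86*q^3 - 3.06*q^2 - 0.34*q + 2.17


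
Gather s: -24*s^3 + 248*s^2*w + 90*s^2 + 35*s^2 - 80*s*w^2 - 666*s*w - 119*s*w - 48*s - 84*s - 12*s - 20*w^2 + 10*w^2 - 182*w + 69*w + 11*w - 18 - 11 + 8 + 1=-24*s^3 + s^2*(248*w + 125) + s*(-80*w^2 - 785*w - 144) - 10*w^2 - 102*w - 20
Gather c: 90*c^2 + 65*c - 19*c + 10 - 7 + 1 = 90*c^2 + 46*c + 4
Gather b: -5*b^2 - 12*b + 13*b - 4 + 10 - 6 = -5*b^2 + b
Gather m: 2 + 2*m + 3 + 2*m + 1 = 4*m + 6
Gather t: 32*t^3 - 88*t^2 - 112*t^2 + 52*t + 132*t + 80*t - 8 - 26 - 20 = 32*t^3 - 200*t^2 + 264*t - 54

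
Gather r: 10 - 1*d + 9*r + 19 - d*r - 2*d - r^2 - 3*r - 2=-3*d - r^2 + r*(6 - d) + 27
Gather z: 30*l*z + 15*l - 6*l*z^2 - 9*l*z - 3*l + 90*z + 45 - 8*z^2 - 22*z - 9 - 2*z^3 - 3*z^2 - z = 12*l - 2*z^3 + z^2*(-6*l - 11) + z*(21*l + 67) + 36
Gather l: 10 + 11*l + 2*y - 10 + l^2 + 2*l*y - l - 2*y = l^2 + l*(2*y + 10)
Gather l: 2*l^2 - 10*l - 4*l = 2*l^2 - 14*l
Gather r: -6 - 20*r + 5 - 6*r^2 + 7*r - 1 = -6*r^2 - 13*r - 2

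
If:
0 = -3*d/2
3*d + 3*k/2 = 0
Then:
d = 0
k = 0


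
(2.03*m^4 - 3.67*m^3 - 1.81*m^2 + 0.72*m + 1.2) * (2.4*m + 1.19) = 4.872*m^5 - 6.3923*m^4 - 8.7113*m^3 - 0.4259*m^2 + 3.7368*m + 1.428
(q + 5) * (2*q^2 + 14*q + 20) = 2*q^3 + 24*q^2 + 90*q + 100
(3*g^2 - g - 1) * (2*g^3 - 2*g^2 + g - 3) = 6*g^5 - 8*g^4 + 3*g^3 - 8*g^2 + 2*g + 3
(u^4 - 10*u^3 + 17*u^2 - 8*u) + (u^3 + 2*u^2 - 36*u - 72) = u^4 - 9*u^3 + 19*u^2 - 44*u - 72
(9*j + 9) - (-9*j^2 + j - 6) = 9*j^2 + 8*j + 15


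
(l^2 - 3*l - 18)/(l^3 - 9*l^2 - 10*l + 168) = (l + 3)/(l^2 - 3*l - 28)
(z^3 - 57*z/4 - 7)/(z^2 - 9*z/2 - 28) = (z^2 - 7*z/2 - 2)/(z - 8)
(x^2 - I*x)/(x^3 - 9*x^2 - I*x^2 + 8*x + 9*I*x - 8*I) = x/(x^2 - 9*x + 8)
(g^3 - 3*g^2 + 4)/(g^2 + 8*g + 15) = (g^3 - 3*g^2 + 4)/(g^2 + 8*g + 15)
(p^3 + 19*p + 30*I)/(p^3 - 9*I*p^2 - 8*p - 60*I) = (p + 3*I)/(p - 6*I)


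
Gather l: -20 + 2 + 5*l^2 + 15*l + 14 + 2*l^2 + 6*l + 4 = 7*l^2 + 21*l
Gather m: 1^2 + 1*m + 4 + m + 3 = 2*m + 8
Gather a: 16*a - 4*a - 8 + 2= 12*a - 6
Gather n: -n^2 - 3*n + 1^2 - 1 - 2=-n^2 - 3*n - 2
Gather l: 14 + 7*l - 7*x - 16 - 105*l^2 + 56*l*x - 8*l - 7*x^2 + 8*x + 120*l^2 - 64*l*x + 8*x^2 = 15*l^2 + l*(-8*x - 1) + x^2 + x - 2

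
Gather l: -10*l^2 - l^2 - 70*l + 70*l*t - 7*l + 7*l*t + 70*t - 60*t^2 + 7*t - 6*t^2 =-11*l^2 + l*(77*t - 77) - 66*t^2 + 77*t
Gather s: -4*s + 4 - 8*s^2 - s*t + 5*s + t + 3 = -8*s^2 + s*(1 - t) + t + 7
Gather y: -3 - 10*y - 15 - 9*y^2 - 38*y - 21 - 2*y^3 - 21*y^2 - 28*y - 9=-2*y^3 - 30*y^2 - 76*y - 48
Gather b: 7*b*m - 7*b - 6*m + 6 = b*(7*m - 7) - 6*m + 6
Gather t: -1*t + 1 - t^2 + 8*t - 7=-t^2 + 7*t - 6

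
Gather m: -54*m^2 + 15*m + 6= -54*m^2 + 15*m + 6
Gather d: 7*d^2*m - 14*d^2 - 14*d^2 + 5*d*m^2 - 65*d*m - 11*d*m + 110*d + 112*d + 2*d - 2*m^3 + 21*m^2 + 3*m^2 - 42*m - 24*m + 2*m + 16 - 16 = d^2*(7*m - 28) + d*(5*m^2 - 76*m + 224) - 2*m^3 + 24*m^2 - 64*m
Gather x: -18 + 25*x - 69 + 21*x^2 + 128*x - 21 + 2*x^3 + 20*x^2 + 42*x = 2*x^3 + 41*x^2 + 195*x - 108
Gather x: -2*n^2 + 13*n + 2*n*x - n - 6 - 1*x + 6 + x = -2*n^2 + 2*n*x + 12*n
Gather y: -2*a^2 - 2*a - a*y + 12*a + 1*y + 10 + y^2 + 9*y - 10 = -2*a^2 + 10*a + y^2 + y*(10 - a)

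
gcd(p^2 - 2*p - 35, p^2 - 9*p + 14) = p - 7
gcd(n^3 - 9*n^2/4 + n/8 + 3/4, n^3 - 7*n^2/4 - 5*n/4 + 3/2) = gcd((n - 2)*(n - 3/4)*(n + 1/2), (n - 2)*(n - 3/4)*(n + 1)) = n^2 - 11*n/4 + 3/2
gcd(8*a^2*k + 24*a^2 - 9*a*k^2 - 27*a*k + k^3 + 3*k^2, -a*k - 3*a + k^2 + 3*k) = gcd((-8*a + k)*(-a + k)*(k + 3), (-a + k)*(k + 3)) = a*k + 3*a - k^2 - 3*k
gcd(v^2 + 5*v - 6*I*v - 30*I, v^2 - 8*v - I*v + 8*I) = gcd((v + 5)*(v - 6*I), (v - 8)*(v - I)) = 1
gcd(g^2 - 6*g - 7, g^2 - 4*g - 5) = g + 1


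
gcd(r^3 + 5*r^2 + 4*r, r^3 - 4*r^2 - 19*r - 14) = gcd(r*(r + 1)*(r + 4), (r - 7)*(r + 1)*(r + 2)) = r + 1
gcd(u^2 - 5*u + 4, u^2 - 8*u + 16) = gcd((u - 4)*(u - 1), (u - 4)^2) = u - 4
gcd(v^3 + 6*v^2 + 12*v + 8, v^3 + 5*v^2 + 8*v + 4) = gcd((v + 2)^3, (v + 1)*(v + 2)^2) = v^2 + 4*v + 4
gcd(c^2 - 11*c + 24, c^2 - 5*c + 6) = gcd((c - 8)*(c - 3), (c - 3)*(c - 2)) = c - 3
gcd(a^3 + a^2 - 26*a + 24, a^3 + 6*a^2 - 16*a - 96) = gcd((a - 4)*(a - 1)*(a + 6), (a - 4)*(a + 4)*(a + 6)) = a^2 + 2*a - 24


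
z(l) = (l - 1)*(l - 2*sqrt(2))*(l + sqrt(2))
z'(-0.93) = 4.50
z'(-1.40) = 10.05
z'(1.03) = -4.38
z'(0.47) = -4.19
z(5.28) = 70.24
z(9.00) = 514.18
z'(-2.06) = 20.09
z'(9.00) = 196.96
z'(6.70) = 99.73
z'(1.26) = -3.91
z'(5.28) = 55.56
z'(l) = (l - 1)*(l - 2*sqrt(2)) + (l - 1)*(l + sqrt(2)) + (l - 2*sqrt(2))*(l + sqrt(2))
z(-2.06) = -9.66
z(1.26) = -1.09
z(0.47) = 2.36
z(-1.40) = 0.14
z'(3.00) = 9.93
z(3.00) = 1.51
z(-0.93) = 3.51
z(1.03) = -0.13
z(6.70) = 179.06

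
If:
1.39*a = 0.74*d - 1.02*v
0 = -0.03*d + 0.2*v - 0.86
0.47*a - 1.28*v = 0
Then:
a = 452.05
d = 1077.91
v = 165.99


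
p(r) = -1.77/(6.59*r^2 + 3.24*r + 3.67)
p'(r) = -1.77*(-13.18*r - 3.24)/(6.59*r^2 + 3.24*r + 3.67)^2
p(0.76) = -0.18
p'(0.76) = 0.24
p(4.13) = -0.01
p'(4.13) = 0.01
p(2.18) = -0.04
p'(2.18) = 0.03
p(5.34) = -0.01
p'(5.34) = 0.00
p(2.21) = -0.04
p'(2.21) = 0.03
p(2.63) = -0.03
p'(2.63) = 0.02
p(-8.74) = -0.00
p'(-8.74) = -0.00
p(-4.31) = -0.02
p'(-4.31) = -0.01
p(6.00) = -0.01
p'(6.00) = 0.00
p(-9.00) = -0.00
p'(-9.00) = -0.00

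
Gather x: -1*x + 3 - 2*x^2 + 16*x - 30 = -2*x^2 + 15*x - 27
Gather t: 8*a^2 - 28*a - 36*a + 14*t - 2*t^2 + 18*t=8*a^2 - 64*a - 2*t^2 + 32*t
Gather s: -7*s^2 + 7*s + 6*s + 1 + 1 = -7*s^2 + 13*s + 2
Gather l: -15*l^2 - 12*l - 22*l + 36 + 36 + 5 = -15*l^2 - 34*l + 77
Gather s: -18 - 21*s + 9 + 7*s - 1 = -14*s - 10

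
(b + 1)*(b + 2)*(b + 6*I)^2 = b^4 + 3*b^3 + 12*I*b^3 - 34*b^2 + 36*I*b^2 - 108*b + 24*I*b - 72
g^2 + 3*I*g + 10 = (g - 2*I)*(g + 5*I)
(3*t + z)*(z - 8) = 3*t*z - 24*t + z^2 - 8*z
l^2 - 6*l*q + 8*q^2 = (l - 4*q)*(l - 2*q)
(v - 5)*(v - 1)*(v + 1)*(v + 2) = v^4 - 3*v^3 - 11*v^2 + 3*v + 10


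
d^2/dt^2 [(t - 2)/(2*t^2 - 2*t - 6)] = (3*(1 - t)*(-t^2 + t + 3) - (t - 2)*(2*t - 1)^2)/(-t^2 + t + 3)^3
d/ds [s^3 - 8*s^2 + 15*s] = 3*s^2 - 16*s + 15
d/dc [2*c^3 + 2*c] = 6*c^2 + 2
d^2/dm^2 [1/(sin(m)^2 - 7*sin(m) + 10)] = (-4*sin(m)^4 + 21*sin(m)^3 - 3*sin(m)^2 - 112*sin(m) + 78)/(sin(m)^2 - 7*sin(m) + 10)^3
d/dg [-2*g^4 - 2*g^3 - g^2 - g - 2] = -8*g^3 - 6*g^2 - 2*g - 1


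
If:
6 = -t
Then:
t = -6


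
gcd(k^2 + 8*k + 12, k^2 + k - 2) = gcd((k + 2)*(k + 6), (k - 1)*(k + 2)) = k + 2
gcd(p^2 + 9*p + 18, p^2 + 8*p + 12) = p + 6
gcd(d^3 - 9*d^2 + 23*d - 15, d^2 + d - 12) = d - 3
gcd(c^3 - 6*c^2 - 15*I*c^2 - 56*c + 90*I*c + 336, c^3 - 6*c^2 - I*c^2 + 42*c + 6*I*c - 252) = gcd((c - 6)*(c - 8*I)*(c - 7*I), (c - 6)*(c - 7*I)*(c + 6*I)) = c^2 + c*(-6 - 7*I) + 42*I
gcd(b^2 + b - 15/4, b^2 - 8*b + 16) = 1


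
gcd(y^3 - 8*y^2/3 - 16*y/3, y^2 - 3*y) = y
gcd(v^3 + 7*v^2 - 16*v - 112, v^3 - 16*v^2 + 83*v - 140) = v - 4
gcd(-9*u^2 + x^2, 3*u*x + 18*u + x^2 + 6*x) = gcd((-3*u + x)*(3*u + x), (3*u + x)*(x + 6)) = 3*u + x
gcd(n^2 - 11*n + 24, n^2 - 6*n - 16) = n - 8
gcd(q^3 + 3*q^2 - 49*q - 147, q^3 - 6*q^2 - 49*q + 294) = q^2 - 49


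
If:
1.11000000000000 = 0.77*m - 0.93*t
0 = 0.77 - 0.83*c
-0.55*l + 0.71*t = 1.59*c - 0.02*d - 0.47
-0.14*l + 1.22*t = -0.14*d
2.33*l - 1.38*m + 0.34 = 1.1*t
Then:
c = 0.93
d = 111.66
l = -16.80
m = -16.36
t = -14.74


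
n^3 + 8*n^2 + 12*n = n*(n + 2)*(n + 6)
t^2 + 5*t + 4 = (t + 1)*(t + 4)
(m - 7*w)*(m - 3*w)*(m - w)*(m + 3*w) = m^4 - 8*m^3*w - 2*m^2*w^2 + 72*m*w^3 - 63*w^4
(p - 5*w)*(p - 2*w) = p^2 - 7*p*w + 10*w^2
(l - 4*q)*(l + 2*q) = l^2 - 2*l*q - 8*q^2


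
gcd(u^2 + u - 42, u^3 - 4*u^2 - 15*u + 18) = u - 6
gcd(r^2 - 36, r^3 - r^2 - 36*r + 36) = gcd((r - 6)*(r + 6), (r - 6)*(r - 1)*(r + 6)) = r^2 - 36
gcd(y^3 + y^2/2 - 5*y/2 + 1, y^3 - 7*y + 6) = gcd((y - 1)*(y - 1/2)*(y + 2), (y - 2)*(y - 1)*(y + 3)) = y - 1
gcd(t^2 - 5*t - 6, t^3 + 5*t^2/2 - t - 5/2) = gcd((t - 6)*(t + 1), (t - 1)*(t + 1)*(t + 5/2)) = t + 1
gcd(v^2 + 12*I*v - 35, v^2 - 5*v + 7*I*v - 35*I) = v + 7*I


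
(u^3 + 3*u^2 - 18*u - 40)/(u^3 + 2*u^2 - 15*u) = (u^2 - 2*u - 8)/(u*(u - 3))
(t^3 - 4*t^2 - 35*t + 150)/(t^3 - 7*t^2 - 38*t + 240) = (t - 5)/(t - 8)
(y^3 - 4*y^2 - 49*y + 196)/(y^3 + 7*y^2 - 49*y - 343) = (y - 4)/(y + 7)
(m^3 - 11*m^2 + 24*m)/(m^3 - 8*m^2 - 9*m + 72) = m/(m + 3)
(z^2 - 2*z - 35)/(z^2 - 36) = (z^2 - 2*z - 35)/(z^2 - 36)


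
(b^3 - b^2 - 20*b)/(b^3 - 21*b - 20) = b/(b + 1)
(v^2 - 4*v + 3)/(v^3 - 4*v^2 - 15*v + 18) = (v - 3)/(v^2 - 3*v - 18)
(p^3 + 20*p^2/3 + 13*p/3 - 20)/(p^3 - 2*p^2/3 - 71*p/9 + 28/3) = 3*(p + 5)/(3*p - 7)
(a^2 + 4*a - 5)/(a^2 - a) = (a + 5)/a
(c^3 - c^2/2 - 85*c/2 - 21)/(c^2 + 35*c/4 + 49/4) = 2*(2*c^3 - c^2 - 85*c - 42)/(4*c^2 + 35*c + 49)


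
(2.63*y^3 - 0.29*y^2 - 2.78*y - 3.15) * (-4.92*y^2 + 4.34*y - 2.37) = -12.9396*y^5 + 12.841*y^4 + 6.1859*y^3 + 4.1201*y^2 - 7.0824*y + 7.4655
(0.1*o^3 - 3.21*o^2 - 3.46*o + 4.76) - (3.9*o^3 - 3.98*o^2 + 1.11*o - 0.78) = -3.8*o^3 + 0.77*o^2 - 4.57*o + 5.54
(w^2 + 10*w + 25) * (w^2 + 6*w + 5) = w^4 + 16*w^3 + 90*w^2 + 200*w + 125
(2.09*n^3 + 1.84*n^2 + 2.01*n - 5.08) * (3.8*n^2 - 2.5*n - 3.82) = 7.942*n^5 + 1.767*n^4 - 4.9458*n^3 - 31.3578*n^2 + 5.0218*n + 19.4056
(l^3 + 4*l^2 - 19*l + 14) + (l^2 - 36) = l^3 + 5*l^2 - 19*l - 22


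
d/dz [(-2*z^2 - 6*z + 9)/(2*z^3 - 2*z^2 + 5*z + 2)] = (4*z^4 + 24*z^3 - 76*z^2 + 28*z - 57)/(4*z^6 - 8*z^5 + 24*z^4 - 12*z^3 + 17*z^2 + 20*z + 4)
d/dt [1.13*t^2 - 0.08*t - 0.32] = 2.26*t - 0.08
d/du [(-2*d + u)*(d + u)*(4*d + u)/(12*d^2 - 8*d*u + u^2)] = (-34*d^2 - 12*d*u + u^2)/(36*d^2 - 12*d*u + u^2)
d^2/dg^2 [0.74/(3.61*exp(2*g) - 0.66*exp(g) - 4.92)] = ((0.4884 - 10.6856*exp(g))*(-3.61*exp(2*g) + 0.66*exp(g) + 4.92) - 0.74*(7.22*exp(g) - 0.66)*(14.44*exp(g) - 1.32)*exp(g))*exp(g)/(-3.61*exp(2*g) + 0.66*exp(g) + 4.92)^3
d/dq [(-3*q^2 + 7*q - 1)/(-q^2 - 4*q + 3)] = (19*q^2 - 20*q + 17)/(q^4 + 8*q^3 + 10*q^2 - 24*q + 9)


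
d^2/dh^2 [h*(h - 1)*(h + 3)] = 6*h + 4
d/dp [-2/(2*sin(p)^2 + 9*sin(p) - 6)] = 2*(4*sin(p) + 9)*cos(p)/(9*sin(p) - cos(2*p) - 5)^2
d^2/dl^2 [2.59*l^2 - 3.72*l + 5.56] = 5.18000000000000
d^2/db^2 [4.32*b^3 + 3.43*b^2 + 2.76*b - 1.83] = 25.92*b + 6.86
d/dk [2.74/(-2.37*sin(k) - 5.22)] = 6.4938*cos(k)/(2.37*sin(k) + 5.22)^2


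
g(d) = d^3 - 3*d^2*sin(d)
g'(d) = -3*d^2*cos(d) + 3*d^2 - 6*d*sin(d)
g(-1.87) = 3.49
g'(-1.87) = 2.86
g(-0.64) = 0.47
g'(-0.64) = -2.05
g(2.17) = -1.45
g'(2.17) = 11.34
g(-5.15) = -208.66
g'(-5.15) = 73.84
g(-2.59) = -6.83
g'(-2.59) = 29.12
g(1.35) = -2.87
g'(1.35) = -3.63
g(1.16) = -2.14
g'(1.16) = -3.96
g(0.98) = -1.45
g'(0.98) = -3.61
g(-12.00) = -1959.80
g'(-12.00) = 106.09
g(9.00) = 628.86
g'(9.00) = 442.15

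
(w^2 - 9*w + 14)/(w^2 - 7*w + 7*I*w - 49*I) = (w - 2)/(w + 7*I)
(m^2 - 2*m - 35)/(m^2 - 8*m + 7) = (m + 5)/(m - 1)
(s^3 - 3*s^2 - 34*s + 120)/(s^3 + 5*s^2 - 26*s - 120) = (s - 4)/(s + 4)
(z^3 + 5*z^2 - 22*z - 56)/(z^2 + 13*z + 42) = (z^2 - 2*z - 8)/(z + 6)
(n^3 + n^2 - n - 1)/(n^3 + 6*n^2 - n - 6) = (n + 1)/(n + 6)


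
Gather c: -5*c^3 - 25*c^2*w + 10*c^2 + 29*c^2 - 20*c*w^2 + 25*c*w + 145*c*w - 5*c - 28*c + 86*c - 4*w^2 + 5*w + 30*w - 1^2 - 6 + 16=-5*c^3 + c^2*(39 - 25*w) + c*(-20*w^2 + 170*w + 53) - 4*w^2 + 35*w + 9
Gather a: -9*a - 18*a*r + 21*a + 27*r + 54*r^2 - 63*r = a*(12 - 18*r) + 54*r^2 - 36*r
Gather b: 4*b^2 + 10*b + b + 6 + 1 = 4*b^2 + 11*b + 7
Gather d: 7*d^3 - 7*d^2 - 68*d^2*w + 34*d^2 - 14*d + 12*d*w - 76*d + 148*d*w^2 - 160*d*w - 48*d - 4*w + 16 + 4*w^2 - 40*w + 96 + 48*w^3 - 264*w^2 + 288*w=7*d^3 + d^2*(27 - 68*w) + d*(148*w^2 - 148*w - 138) + 48*w^3 - 260*w^2 + 244*w + 112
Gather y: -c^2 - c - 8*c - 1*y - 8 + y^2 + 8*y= -c^2 - 9*c + y^2 + 7*y - 8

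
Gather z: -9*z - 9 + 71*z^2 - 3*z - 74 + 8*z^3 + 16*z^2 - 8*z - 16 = 8*z^3 + 87*z^2 - 20*z - 99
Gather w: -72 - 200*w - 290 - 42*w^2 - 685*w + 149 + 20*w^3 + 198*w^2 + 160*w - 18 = 20*w^3 + 156*w^2 - 725*w - 231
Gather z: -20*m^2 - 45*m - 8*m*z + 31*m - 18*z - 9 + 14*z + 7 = -20*m^2 - 14*m + z*(-8*m - 4) - 2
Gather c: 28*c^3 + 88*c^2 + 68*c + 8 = 28*c^3 + 88*c^2 + 68*c + 8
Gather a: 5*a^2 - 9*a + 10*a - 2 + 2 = 5*a^2 + a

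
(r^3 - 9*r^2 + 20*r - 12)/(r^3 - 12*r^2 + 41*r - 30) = (r - 2)/(r - 5)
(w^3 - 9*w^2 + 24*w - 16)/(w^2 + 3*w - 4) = (w^2 - 8*w + 16)/(w + 4)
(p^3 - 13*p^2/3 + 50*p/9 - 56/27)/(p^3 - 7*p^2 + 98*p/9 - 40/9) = (p - 7/3)/(p - 5)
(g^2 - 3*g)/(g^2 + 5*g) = (g - 3)/(g + 5)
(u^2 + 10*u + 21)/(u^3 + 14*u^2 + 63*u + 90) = (u + 7)/(u^2 + 11*u + 30)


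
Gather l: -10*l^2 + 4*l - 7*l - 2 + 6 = -10*l^2 - 3*l + 4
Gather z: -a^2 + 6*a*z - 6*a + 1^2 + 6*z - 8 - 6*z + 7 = -a^2 + 6*a*z - 6*a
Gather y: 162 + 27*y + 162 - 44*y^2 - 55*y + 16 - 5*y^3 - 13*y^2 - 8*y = -5*y^3 - 57*y^2 - 36*y + 340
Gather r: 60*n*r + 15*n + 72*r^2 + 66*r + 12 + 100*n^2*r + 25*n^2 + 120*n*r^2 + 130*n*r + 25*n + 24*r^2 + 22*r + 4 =25*n^2 + 40*n + r^2*(120*n + 96) + r*(100*n^2 + 190*n + 88) + 16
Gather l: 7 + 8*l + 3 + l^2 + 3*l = l^2 + 11*l + 10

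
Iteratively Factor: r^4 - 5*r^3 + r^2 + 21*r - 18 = (r - 3)*(r^3 - 2*r^2 - 5*r + 6) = (r - 3)*(r - 1)*(r^2 - r - 6) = (r - 3)*(r - 1)*(r + 2)*(r - 3)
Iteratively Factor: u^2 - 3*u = (u - 3)*(u)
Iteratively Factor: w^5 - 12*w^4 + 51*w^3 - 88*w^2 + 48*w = (w - 4)*(w^4 - 8*w^3 + 19*w^2 - 12*w) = w*(w - 4)*(w^3 - 8*w^2 + 19*w - 12) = w*(w - 4)^2*(w^2 - 4*w + 3) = w*(w - 4)^2*(w - 1)*(w - 3)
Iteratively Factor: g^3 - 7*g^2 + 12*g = (g - 4)*(g^2 - 3*g) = g*(g - 4)*(g - 3)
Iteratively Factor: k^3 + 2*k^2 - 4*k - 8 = (k + 2)*(k^2 - 4) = (k + 2)^2*(k - 2)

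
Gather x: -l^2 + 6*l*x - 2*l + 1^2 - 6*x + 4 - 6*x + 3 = -l^2 - 2*l + x*(6*l - 12) + 8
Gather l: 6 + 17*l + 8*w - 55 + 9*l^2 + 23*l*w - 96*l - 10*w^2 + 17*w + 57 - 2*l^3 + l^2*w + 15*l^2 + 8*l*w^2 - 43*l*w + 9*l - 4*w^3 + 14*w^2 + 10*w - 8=-2*l^3 + l^2*(w + 24) + l*(8*w^2 - 20*w - 70) - 4*w^3 + 4*w^2 + 35*w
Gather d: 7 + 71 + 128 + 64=270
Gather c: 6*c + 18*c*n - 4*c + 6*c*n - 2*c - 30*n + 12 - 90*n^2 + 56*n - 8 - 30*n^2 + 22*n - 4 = 24*c*n - 120*n^2 + 48*n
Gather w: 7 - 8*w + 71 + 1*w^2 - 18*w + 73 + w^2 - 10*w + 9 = 2*w^2 - 36*w + 160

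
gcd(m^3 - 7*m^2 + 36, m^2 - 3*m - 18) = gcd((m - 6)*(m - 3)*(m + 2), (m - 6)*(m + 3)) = m - 6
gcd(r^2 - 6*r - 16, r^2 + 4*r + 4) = r + 2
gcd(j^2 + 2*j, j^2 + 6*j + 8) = j + 2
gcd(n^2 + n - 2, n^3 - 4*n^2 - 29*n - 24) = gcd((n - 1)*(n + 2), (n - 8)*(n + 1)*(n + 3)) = 1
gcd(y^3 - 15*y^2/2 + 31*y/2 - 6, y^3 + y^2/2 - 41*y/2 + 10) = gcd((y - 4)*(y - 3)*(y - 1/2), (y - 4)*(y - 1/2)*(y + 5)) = y^2 - 9*y/2 + 2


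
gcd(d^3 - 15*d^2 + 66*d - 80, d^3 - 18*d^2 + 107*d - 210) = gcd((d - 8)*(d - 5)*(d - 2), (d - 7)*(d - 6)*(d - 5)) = d - 5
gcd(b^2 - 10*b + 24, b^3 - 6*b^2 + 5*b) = 1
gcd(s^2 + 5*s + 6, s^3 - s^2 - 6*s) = s + 2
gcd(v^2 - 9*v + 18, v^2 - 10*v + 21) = v - 3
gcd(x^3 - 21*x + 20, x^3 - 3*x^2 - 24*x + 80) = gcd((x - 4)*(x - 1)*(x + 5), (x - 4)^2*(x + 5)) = x^2 + x - 20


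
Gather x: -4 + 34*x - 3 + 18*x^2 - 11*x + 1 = 18*x^2 + 23*x - 6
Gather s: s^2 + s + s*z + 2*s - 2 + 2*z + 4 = s^2 + s*(z + 3) + 2*z + 2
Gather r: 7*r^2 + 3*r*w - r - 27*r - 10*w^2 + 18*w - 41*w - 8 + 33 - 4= 7*r^2 + r*(3*w - 28) - 10*w^2 - 23*w + 21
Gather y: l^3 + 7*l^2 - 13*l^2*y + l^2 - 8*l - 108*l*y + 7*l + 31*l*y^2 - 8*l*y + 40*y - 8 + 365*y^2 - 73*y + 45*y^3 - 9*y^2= l^3 + 8*l^2 - l + 45*y^3 + y^2*(31*l + 356) + y*(-13*l^2 - 116*l - 33) - 8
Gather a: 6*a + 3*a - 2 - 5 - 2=9*a - 9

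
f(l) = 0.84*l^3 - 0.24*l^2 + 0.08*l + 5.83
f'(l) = 2.52*l^2 - 0.48*l + 0.08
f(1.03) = 6.58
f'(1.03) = 2.26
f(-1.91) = -1.05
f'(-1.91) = 10.19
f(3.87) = 51.23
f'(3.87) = 35.96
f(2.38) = 15.99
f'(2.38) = 13.21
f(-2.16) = -3.93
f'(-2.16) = 12.87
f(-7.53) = -367.03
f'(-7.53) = 146.58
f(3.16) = 30.19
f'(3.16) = 23.73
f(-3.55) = -35.06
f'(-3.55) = 33.54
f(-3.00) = -19.25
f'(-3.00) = 24.20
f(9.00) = 599.47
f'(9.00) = 199.88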